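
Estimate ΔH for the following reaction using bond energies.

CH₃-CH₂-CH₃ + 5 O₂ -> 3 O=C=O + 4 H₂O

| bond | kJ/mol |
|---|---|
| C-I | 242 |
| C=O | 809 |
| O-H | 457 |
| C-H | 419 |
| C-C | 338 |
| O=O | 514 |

Bonds broken (reactants):
  C-C: 2 × 338 = 676
  C-H: 8 × 419 = 3352
  O=O: 5 × 514 = 2570
  Σ(broken) = 6598 kJ
Bonds formed (products):
  C=O: 6 × 809 = 4854
  O-H: 8 × 457 = 3656
  Σ(formed) = 8510 kJ
ΔH = Σ(broken) − Σ(formed) = 6598 − 8510 = −1912 kJ

ΔH ≈ −1912 kJ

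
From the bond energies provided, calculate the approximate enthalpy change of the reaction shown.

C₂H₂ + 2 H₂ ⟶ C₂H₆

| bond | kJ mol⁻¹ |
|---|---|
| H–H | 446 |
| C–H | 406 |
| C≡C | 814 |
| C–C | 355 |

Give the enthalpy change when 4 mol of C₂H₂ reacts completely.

Bonds broken (reactants):
  C≡C: 1 × 814 = 814
  C–H: 2 × 406 = 812
  H–H: 2 × 446 = 892
  Σ(broken) = 2518 kJ
Bonds formed (products):
  C–C: 1 × 355 = 355
  C–H: 6 × 406 = 2436
  Σ(formed) = 2791 kJ
ΔH = Σ(broken) − Σ(formed) = 2518 − 2791 = −273 kJ
For 4× the reaction as written: 4 × (−273) = −1092 kJ

ΔH = −1092 kJ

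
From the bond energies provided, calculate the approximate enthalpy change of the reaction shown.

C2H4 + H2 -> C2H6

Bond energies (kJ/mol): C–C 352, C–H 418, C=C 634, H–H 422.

ΔH ≈ −132 kJ

Bonds broken (reactants):
  C–H: 4 × 418 = 1672
  C=C: 1 × 634 = 634
  H–H: 1 × 422 = 422
  Σ(broken) = 2728 kJ
Bonds formed (products):
  C–C: 1 × 352 = 352
  C–H: 6 × 418 = 2508
  Σ(formed) = 2860 kJ
ΔH = Σ(broken) − Σ(formed) = 2728 − 2860 = −132 kJ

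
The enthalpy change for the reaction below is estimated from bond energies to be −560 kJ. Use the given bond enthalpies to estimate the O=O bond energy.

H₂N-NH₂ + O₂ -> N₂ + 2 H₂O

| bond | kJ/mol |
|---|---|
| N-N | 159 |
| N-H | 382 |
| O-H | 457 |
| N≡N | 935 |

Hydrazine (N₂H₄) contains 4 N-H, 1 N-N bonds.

D(O=O) ≈ 516 kJ/mol

Let D be the O=O bond energy.
Σ(broken) = 4×382 + 1×159 + 1×D = 1687 + D
Σ(formed) = 1×935 + 4×457 = 2763
ΔH = Σ(broken) − Σ(formed) = (1687 + D) − (2763) = −1076 + D
Setting this equal to −560 kJ gives D = 516 kJ/mol.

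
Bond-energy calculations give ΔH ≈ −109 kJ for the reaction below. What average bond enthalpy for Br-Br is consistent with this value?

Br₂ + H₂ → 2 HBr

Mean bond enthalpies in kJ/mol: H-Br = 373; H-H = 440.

Let D be the Br-Br bond energy.
Σ(broken) = 1×D + 1×440 = 440 + D
Σ(formed) = 2×373 = 746
ΔH = Σ(broken) − Σ(formed) = (440 + D) − (746) = −306 + D
Setting this equal to −109 kJ gives D = 197 kJ/mol.

D(Br-Br) ≈ 197 kJ/mol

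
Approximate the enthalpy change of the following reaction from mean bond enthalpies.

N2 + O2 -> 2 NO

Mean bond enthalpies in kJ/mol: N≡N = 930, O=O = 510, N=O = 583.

ΔH ≈ +274 kJ

Bonds broken (reactants):
  N≡N: 1 × 930 = 930
  O=O: 1 × 510 = 510
  Σ(broken) = 1440 kJ
Bonds formed (products):
  N=O: 2 × 583 = 1166
  Σ(formed) = 1166 kJ
ΔH = Σ(broken) − Σ(formed) = 1440 − 1166 = +274 kJ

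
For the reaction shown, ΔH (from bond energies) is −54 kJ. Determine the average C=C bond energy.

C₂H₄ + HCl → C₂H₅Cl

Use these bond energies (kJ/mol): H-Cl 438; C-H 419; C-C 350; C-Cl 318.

Let D be the C=C bond energy.
Σ(broken) = 4×419 + 1×D + 1×438 = 2114 + D
Σ(formed) = 1×350 + 1×318 + 5×419 = 2763
ΔH = Σ(broken) − Σ(formed) = (2114 + D) − (2763) = −649 + D
Setting this equal to −54 kJ gives D = 595 kJ/mol.

D(C=C) ≈ 595 kJ/mol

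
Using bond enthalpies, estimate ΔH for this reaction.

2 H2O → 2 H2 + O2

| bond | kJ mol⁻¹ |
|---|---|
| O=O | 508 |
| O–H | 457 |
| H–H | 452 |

ΔH ≈ +416 kJ

Bonds broken (reactants):
  O–H: 4 × 457 = 1828
  Σ(broken) = 1828 kJ
Bonds formed (products):
  H–H: 2 × 452 = 904
  O=O: 1 × 508 = 508
  Σ(formed) = 1412 kJ
ΔH = Σ(broken) − Σ(formed) = 1828 − 1412 = +416 kJ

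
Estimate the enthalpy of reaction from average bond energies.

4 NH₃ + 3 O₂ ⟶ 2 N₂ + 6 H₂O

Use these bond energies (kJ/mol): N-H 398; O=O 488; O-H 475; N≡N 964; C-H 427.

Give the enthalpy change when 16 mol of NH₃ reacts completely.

ΔH = −5552 kJ

Bonds broken (reactants):
  N-H: 12 × 398 = 4776
  O=O: 3 × 488 = 1464
  Σ(broken) = 6240 kJ
Bonds formed (products):
  N≡N: 2 × 964 = 1928
  O-H: 12 × 475 = 5700
  Σ(formed) = 7628 kJ
ΔH = Σ(broken) − Σ(formed) = 6240 − 7628 = −1388 kJ
For 4× the reaction as written: 4 × (−1388) = −5552 kJ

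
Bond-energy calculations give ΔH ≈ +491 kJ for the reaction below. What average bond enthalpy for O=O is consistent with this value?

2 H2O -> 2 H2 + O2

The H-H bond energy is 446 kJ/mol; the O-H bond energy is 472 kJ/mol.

D(O=O) ≈ 505 kJ/mol

Let D be the O=O bond energy.
Σ(broken) = 4×472 = 1888
Σ(formed) = 2×446 + 1×D = 892 + D
ΔH = Σ(broken) − Σ(formed) = (1888) − (892 + D) = +996 − D
Setting this equal to +491 kJ gives D = 505 kJ/mol.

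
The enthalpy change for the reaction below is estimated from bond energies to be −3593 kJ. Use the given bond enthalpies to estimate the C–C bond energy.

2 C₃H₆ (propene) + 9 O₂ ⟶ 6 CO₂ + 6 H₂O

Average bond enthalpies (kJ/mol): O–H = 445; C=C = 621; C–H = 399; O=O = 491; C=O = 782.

Let D be the C–C bond energy.
Σ(broken) = 2×D + 12×399 + 2×621 + 9×491 = 10449 + 2D
Σ(formed) = 12×782 + 12×445 = 14724
ΔH = Σ(broken) − Σ(formed) = (10449 + 2D) − (14724) = −4275 + 2D
Setting this equal to −3593 kJ gives 2D = 682, so D = 341 kJ/mol.

D(C–C) ≈ 341 kJ/mol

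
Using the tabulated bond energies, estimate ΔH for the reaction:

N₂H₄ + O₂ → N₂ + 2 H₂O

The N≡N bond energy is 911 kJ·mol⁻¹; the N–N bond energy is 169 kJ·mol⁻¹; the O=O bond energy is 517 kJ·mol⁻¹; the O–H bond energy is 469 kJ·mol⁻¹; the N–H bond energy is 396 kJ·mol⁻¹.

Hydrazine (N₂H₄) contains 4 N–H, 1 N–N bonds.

ΔH ≈ −517 kJ

Bonds broken (reactants):
  N–H: 4 × 396 = 1584
  N–N: 1 × 169 = 169
  O=O: 1 × 517 = 517
  Σ(broken) = 2270 kJ
Bonds formed (products):
  N≡N: 1 × 911 = 911
  O–H: 4 × 469 = 1876
  Σ(formed) = 2787 kJ
ΔH = Σ(broken) − Σ(formed) = 2270 − 2787 = −517 kJ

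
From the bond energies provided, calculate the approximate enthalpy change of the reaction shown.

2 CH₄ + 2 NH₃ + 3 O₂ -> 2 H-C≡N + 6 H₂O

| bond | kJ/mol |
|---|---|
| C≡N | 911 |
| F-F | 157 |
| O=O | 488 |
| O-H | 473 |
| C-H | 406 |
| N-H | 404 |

Bonds broken (reactants):
  C-H: 8 × 406 = 3248
  N-H: 6 × 404 = 2424
  O=O: 3 × 488 = 1464
  Σ(broken) = 7136 kJ
Bonds formed (products):
  C≡N: 2 × 911 = 1822
  C-H: 2 × 406 = 812
  O-H: 12 × 473 = 5676
  Σ(formed) = 8310 kJ
ΔH = Σ(broken) − Σ(formed) = 7136 − 8310 = −1174 kJ

ΔH ≈ −1174 kJ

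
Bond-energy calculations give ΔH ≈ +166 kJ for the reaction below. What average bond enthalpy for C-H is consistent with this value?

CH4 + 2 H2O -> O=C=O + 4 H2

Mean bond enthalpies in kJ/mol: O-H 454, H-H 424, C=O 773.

Let D be the C-H bond energy.
Σ(broken) = 4×D + 4×454 = 1816 + 4D
Σ(formed) = 2×773 + 4×424 = 3242
ΔH = Σ(broken) − Σ(formed) = (1816 + 4D) − (3242) = −1426 + 4D
Setting this equal to +166 kJ gives 4D = 1592, so D = 398 kJ/mol.

D(C-H) ≈ 398 kJ/mol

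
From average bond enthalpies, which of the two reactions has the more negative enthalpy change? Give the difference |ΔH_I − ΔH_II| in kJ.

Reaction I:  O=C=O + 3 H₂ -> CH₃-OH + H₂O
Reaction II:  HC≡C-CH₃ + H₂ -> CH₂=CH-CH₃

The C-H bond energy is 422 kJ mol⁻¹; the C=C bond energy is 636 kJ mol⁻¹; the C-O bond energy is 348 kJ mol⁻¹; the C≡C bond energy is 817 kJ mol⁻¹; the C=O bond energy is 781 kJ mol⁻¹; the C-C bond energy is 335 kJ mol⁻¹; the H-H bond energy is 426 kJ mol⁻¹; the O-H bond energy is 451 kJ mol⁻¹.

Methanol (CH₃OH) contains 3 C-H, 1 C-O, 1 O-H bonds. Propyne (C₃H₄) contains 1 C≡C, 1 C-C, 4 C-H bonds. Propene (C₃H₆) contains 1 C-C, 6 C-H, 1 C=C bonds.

Reaction II, by 110 kJ

Reaction I:
  Bonds broken (reactants):
    C=O: 2 × 781 = 1562
    H-H: 3 × 426 = 1278
    Σ(broken) = 2840 kJ
  Bonds formed (products):
    C-H: 3 × 422 = 1266
    C-O: 1 × 348 = 348
    O-H: 3 × 451 = 1353
    Σ(formed) = 2967 kJ
  ΔH_I = 2840 − 2967 = −127 kJ
Reaction II:
  Bonds broken (reactants):
    C≡C: 1 × 817 = 817
    C-C: 1 × 335 = 335
    C-H: 4 × 422 = 1688
    H-H: 1 × 426 = 426
    Σ(broken) = 3266 kJ
  Bonds formed (products):
    C-C: 1 × 335 = 335
    C-H: 6 × 422 = 2532
    C=C: 1 × 636 = 636
    Σ(formed) = 3503 kJ
  ΔH_II = 3266 − 3503 = −237 kJ
ΔH_I − ΔH_II = +110 kJ, so reaction II has the more negative ΔH; |ΔH_I − ΔH_II| = 110 kJ.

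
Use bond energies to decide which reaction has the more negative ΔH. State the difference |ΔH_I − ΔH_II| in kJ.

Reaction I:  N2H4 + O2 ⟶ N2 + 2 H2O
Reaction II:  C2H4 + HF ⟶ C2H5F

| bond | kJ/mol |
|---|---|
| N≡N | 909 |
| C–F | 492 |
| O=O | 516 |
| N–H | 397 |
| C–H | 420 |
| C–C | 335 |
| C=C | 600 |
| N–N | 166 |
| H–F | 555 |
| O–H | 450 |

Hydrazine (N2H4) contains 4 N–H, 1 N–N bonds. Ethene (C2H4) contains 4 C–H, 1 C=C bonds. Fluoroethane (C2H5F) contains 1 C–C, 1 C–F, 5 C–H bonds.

Reaction I, by 347 kJ

Reaction I:
  Bonds broken (reactants):
    N–H: 4 × 397 = 1588
    N–N: 1 × 166 = 166
    O=O: 1 × 516 = 516
    Σ(broken) = 2270 kJ
  Bonds formed (products):
    N≡N: 1 × 909 = 909
    O–H: 4 × 450 = 1800
    Σ(formed) = 2709 kJ
  ΔH_I = 2270 − 2709 = −439 kJ
Reaction II:
  Bonds broken (reactants):
    C–H: 4 × 420 = 1680
    C=C: 1 × 600 = 600
    H–F: 1 × 555 = 555
    Σ(broken) = 2835 kJ
  Bonds formed (products):
    C–C: 1 × 335 = 335
    C–F: 1 × 492 = 492
    C–H: 5 × 420 = 2100
    Σ(formed) = 2927 kJ
  ΔH_II = 2835 − 2927 = −92 kJ
ΔH_I − ΔH_II = −347 kJ, so reaction I has the more negative ΔH; |ΔH_I − ΔH_II| = 347 kJ.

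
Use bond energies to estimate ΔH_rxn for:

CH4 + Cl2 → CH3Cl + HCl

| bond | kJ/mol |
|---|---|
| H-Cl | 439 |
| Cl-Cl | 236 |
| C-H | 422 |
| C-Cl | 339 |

Bonds broken (reactants):
  C-H: 4 × 422 = 1688
  Cl-Cl: 1 × 236 = 236
  Σ(broken) = 1924 kJ
Bonds formed (products):
  C-Cl: 1 × 339 = 339
  C-H: 3 × 422 = 1266
  H-Cl: 1 × 439 = 439
  Σ(formed) = 2044 kJ
ΔH = Σ(broken) − Σ(formed) = 1924 − 2044 = −120 kJ

ΔH ≈ −120 kJ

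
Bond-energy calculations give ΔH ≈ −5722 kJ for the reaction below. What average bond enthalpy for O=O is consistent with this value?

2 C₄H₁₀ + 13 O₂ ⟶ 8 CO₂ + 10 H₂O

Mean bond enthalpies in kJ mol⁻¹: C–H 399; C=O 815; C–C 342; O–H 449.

Let D be the O=O bond energy.
Σ(broken) = 6×342 + 20×399 + 13×D = 10032 + 13D
Σ(formed) = 16×815 + 20×449 = 22020
ΔH = Σ(broken) − Σ(formed) = (10032 + 13D) − (22020) = −11988 + 13D
Setting this equal to −5722 kJ gives 13D = 6266, so D = 482 kJ/mol.

D(O=O) ≈ 482 kJ/mol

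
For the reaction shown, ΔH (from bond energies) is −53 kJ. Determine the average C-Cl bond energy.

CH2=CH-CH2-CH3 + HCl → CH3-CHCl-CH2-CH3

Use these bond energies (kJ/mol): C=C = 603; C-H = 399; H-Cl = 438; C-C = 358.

Let D be the C-Cl bond energy.
Σ(broken) = 2×358 + 8×399 + 1×603 + 1×438 = 4949
Σ(formed) = 3×358 + 1×D + 9×399 = 4665 + D
ΔH = Σ(broken) − Σ(formed) = (4949) − (4665 + D) = +284 − D
Setting this equal to −53 kJ gives D = 337 kJ/mol.

D(C-Cl) ≈ 337 kJ/mol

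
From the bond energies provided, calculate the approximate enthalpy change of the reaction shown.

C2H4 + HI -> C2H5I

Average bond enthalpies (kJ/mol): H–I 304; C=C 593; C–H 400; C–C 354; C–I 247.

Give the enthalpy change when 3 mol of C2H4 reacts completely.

ΔH = −312 kJ

Bonds broken (reactants):
  C–H: 4 × 400 = 1600
  C=C: 1 × 593 = 593
  H–I: 1 × 304 = 304
  Σ(broken) = 2497 kJ
Bonds formed (products):
  C–C: 1 × 354 = 354
  C–H: 5 × 400 = 2000
  C–I: 1 × 247 = 247
  Σ(formed) = 2601 kJ
ΔH = Σ(broken) − Σ(formed) = 2497 − 2601 = −104 kJ
For 3× the reaction as written: 3 × (−104) = −312 kJ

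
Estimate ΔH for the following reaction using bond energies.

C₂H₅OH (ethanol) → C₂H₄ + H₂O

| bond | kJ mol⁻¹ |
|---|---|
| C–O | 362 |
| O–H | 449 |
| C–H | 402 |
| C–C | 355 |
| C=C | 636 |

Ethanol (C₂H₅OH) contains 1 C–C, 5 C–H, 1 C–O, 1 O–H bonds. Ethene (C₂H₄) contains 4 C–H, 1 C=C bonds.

ΔH ≈ +34 kJ

Bonds broken (reactants):
  C–C: 1 × 355 = 355
  C–H: 5 × 402 = 2010
  C–O: 1 × 362 = 362
  O–H: 1 × 449 = 449
  Σ(broken) = 3176 kJ
Bonds formed (products):
  C–H: 4 × 402 = 1608
  C=C: 1 × 636 = 636
  O–H: 2 × 449 = 898
  Σ(formed) = 3142 kJ
ΔH = Σ(broken) − Σ(formed) = 3176 − 3142 = +34 kJ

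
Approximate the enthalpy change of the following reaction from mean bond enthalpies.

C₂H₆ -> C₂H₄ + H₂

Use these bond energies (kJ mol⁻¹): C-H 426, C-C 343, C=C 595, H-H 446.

ΔH ≈ +154 kJ

Bonds broken (reactants):
  C-C: 1 × 343 = 343
  C-H: 6 × 426 = 2556
  Σ(broken) = 2899 kJ
Bonds formed (products):
  C-H: 4 × 426 = 1704
  C=C: 1 × 595 = 595
  H-H: 1 × 446 = 446
  Σ(formed) = 2745 kJ
ΔH = Σ(broken) − Σ(formed) = 2899 − 2745 = +154 kJ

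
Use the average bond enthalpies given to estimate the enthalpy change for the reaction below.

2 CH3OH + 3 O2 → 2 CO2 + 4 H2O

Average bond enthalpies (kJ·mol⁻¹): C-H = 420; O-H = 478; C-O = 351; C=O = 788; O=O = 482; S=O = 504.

ΔH ≈ −1352 kJ

Bonds broken (reactants):
  C-H: 6 × 420 = 2520
  C-O: 2 × 351 = 702
  O-H: 2 × 478 = 956
  O=O: 3 × 482 = 1446
  Σ(broken) = 5624 kJ
Bonds formed (products):
  C=O: 4 × 788 = 3152
  O-H: 8 × 478 = 3824
  Σ(formed) = 6976 kJ
ΔH = Σ(broken) − Σ(formed) = 5624 − 6976 = −1352 kJ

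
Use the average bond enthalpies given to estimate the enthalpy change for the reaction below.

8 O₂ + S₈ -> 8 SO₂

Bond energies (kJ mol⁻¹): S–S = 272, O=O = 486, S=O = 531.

Bonds broken (reactants):
  O=O: 8 × 486 = 3888
  S–S: 8 × 272 = 2176
  Σ(broken) = 6064 kJ
Bonds formed (products):
  S=O: 16 × 531 = 8496
  Σ(formed) = 8496 kJ
ΔH = Σ(broken) − Σ(formed) = 6064 − 8496 = −2432 kJ

ΔH ≈ −2432 kJ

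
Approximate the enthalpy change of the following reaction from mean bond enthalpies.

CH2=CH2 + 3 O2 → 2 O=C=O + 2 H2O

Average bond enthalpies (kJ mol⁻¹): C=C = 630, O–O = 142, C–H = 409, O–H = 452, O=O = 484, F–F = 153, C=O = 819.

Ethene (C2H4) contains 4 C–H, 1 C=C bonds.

Bonds broken (reactants):
  C–H: 4 × 409 = 1636
  C=C: 1 × 630 = 630
  O=O: 3 × 484 = 1452
  Σ(broken) = 3718 kJ
Bonds formed (products):
  C=O: 4 × 819 = 3276
  O–H: 4 × 452 = 1808
  Σ(formed) = 5084 kJ
ΔH = Σ(broken) − Σ(formed) = 3718 − 5084 = −1366 kJ

ΔH ≈ −1366 kJ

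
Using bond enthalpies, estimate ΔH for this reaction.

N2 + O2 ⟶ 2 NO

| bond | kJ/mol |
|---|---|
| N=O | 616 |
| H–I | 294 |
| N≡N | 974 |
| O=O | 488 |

Bonds broken (reactants):
  N≡N: 1 × 974 = 974
  O=O: 1 × 488 = 488
  Σ(broken) = 1462 kJ
Bonds formed (products):
  N=O: 2 × 616 = 1232
  Σ(formed) = 1232 kJ
ΔH = Σ(broken) − Σ(formed) = 1462 − 1232 = +230 kJ

ΔH ≈ +230 kJ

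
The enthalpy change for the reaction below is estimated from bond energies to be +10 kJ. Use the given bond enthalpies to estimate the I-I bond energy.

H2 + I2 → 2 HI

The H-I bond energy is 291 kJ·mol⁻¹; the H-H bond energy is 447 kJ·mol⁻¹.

D(I-I) ≈ 145 kJ/mol

Let D be the I-I bond energy.
Σ(broken) = 1×447 + 1×D = 447 + D
Σ(formed) = 2×291 = 582
ΔH = Σ(broken) − Σ(formed) = (447 + D) − (582) = −135 + D
Setting this equal to +10 kJ gives D = 145 kJ/mol.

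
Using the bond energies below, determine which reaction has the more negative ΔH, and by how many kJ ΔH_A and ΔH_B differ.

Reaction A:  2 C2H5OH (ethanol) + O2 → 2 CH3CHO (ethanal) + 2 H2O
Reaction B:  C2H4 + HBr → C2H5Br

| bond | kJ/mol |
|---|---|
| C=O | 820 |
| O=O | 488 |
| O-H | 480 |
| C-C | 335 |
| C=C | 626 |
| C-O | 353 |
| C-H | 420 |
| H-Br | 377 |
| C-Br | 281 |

Reaction A:
  Bonds broken (reactants):
    C-C: 2 × 335 = 670
    C-H: 10 × 420 = 4200
    C-O: 2 × 353 = 706
    O-H: 2 × 480 = 960
    O=O: 1 × 488 = 488
    Σ(broken) = 7024 kJ
  Bonds formed (products):
    C-C: 2 × 335 = 670
    C-H: 8 × 420 = 3360
    C=O: 2 × 820 = 1640
    O-H: 4 × 480 = 1920
    Σ(formed) = 7590 kJ
  ΔH_A = 7024 − 7590 = −566 kJ
Reaction B:
  Bonds broken (reactants):
    C-H: 4 × 420 = 1680
    C=C: 1 × 626 = 626
    H-Br: 1 × 377 = 377
    Σ(broken) = 2683 kJ
  Bonds formed (products):
    C-Br: 1 × 281 = 281
    C-C: 1 × 335 = 335
    C-H: 5 × 420 = 2100
    Σ(formed) = 2716 kJ
  ΔH_B = 2683 − 2716 = −33 kJ
ΔH_A − ΔH_B = −533 kJ, so reaction A has the more negative ΔH; |ΔH_A − ΔH_B| = 533 kJ.

Reaction A, by 533 kJ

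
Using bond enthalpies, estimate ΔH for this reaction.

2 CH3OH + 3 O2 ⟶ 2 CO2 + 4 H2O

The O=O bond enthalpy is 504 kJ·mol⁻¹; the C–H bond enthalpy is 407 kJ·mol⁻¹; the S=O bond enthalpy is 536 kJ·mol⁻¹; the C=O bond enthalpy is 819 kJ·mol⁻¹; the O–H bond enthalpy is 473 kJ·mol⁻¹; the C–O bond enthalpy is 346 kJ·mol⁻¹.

Bonds broken (reactants):
  C–H: 6 × 407 = 2442
  C–O: 2 × 346 = 692
  O–H: 2 × 473 = 946
  O=O: 3 × 504 = 1512
  Σ(broken) = 5592 kJ
Bonds formed (products):
  C=O: 4 × 819 = 3276
  O–H: 8 × 473 = 3784
  Σ(formed) = 7060 kJ
ΔH = Σ(broken) − Σ(formed) = 5592 − 7060 = −1468 kJ

ΔH ≈ −1468 kJ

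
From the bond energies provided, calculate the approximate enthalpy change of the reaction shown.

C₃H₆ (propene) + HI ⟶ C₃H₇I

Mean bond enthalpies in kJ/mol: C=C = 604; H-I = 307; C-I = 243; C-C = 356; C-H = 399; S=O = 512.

Bonds broken (reactants):
  C-C: 1 × 356 = 356
  C-H: 6 × 399 = 2394
  C=C: 1 × 604 = 604
  H-I: 1 × 307 = 307
  Σ(broken) = 3661 kJ
Bonds formed (products):
  C-C: 2 × 356 = 712
  C-H: 7 × 399 = 2793
  C-I: 1 × 243 = 243
  Σ(formed) = 3748 kJ
ΔH = Σ(broken) − Σ(formed) = 3661 − 3748 = −87 kJ

ΔH ≈ −87 kJ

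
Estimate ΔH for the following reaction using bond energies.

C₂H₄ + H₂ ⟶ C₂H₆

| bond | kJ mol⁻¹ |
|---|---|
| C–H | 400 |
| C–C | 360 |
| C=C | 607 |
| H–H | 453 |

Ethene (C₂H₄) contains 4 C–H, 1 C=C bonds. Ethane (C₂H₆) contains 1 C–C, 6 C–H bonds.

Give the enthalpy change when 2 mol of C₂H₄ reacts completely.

Bonds broken (reactants):
  C–H: 4 × 400 = 1600
  C=C: 1 × 607 = 607
  H–H: 1 × 453 = 453
  Σ(broken) = 2660 kJ
Bonds formed (products):
  C–C: 1 × 360 = 360
  C–H: 6 × 400 = 2400
  Σ(formed) = 2760 kJ
ΔH = Σ(broken) − Σ(formed) = 2660 − 2760 = −100 kJ
For 2× the reaction as written: 2 × (−100) = −200 kJ

ΔH = −200 kJ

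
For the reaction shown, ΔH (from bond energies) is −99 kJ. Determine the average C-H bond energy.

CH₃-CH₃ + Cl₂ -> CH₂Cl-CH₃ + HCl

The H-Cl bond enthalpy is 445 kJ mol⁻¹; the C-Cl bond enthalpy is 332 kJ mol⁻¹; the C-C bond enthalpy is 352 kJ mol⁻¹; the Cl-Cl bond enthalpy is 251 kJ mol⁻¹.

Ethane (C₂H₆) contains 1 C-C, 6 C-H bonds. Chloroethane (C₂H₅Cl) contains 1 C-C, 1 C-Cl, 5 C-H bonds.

D(C-H) ≈ 427 kJ/mol

Let D be the C-H bond energy.
Σ(broken) = 1×352 + 6×D + 1×251 = 603 + 6D
Σ(formed) = 1×352 + 1×332 + 5×D + 1×445 = 1129 + 5D
ΔH = Σ(broken) − Σ(formed) = (603 + 6D) − (1129 + 5D) = −526 + D
Setting this equal to −99 kJ gives D = 427 kJ/mol.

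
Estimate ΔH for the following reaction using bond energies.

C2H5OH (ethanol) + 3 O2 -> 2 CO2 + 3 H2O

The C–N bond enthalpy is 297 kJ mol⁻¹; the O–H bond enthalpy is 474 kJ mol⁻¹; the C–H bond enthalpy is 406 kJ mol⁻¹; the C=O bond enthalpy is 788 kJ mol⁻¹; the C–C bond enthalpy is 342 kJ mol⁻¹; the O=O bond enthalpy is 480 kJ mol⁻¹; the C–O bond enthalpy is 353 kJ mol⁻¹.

ΔH ≈ −1357 kJ

Bonds broken (reactants):
  C–C: 1 × 342 = 342
  C–H: 5 × 406 = 2030
  C–O: 1 × 353 = 353
  O–H: 1 × 474 = 474
  O=O: 3 × 480 = 1440
  Σ(broken) = 4639 kJ
Bonds formed (products):
  C=O: 4 × 788 = 3152
  O–H: 6 × 474 = 2844
  Σ(formed) = 5996 kJ
ΔH = Σ(broken) − Σ(formed) = 4639 − 5996 = −1357 kJ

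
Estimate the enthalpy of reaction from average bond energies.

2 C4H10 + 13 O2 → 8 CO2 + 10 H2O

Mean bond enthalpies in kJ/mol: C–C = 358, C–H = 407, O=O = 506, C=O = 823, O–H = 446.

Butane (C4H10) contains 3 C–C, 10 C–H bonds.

ΔH ≈ −5222 kJ

Bonds broken (reactants):
  C–C: 6 × 358 = 2148
  C–H: 20 × 407 = 8140
  O=O: 13 × 506 = 6578
  Σ(broken) = 16866 kJ
Bonds formed (products):
  C=O: 16 × 823 = 13168
  O–H: 20 × 446 = 8920
  Σ(formed) = 22088 kJ
ΔH = Σ(broken) − Σ(formed) = 16866 − 22088 = −5222 kJ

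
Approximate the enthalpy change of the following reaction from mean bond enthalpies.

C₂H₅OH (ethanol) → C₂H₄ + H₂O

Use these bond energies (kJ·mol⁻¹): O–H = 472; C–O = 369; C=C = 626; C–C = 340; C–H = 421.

ΔH ≈ +32 kJ

Bonds broken (reactants):
  C–C: 1 × 340 = 340
  C–H: 5 × 421 = 2105
  C–O: 1 × 369 = 369
  O–H: 1 × 472 = 472
  Σ(broken) = 3286 kJ
Bonds formed (products):
  C–H: 4 × 421 = 1684
  C=C: 1 × 626 = 626
  O–H: 2 × 472 = 944
  Σ(formed) = 3254 kJ
ΔH = Σ(broken) − Σ(formed) = 3286 − 3254 = +32 kJ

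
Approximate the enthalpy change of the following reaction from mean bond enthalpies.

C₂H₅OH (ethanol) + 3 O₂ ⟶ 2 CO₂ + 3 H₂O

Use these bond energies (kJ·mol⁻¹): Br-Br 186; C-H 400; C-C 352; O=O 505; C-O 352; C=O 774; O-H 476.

ΔH ≈ −1257 kJ

Bonds broken (reactants):
  C-C: 1 × 352 = 352
  C-H: 5 × 400 = 2000
  C-O: 1 × 352 = 352
  O-H: 1 × 476 = 476
  O=O: 3 × 505 = 1515
  Σ(broken) = 4695 kJ
Bonds formed (products):
  C=O: 4 × 774 = 3096
  O-H: 6 × 476 = 2856
  Σ(formed) = 5952 kJ
ΔH = Σ(broken) − Σ(formed) = 4695 − 5952 = −1257 kJ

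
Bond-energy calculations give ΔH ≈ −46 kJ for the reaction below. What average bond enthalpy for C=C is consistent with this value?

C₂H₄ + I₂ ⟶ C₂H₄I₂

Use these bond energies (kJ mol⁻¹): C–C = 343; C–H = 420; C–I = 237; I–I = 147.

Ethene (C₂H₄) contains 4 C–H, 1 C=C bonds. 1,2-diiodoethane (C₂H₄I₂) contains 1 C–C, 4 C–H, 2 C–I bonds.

D(C=C) ≈ 624 kJ/mol

Let D be the C=C bond energy.
Σ(broken) = 4×420 + 1×D + 1×147 = 1827 + D
Σ(formed) = 1×343 + 4×420 + 2×237 = 2497
ΔH = Σ(broken) − Σ(formed) = (1827 + D) − (2497) = −670 + D
Setting this equal to −46 kJ gives D = 624 kJ/mol.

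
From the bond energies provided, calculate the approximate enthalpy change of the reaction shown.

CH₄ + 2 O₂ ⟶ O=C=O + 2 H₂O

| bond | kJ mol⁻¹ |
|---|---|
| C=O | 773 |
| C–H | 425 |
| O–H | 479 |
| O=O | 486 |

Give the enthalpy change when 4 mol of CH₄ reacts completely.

Bonds broken (reactants):
  C–H: 4 × 425 = 1700
  O=O: 2 × 486 = 972
  Σ(broken) = 2672 kJ
Bonds formed (products):
  C=O: 2 × 773 = 1546
  O–H: 4 × 479 = 1916
  Σ(formed) = 3462 kJ
ΔH = Σ(broken) − Σ(formed) = 2672 − 3462 = −790 kJ
For 4× the reaction as written: 4 × (−790) = −3160 kJ

ΔH = −3160 kJ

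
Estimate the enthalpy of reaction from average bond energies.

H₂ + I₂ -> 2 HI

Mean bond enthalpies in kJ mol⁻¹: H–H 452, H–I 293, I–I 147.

ΔH ≈ +13 kJ

Bonds broken (reactants):
  H–H: 1 × 452 = 452
  I–I: 1 × 147 = 147
  Σ(broken) = 599 kJ
Bonds formed (products):
  H–I: 2 × 293 = 586
  Σ(formed) = 586 kJ
ΔH = Σ(broken) − Σ(formed) = 599 − 586 = +13 kJ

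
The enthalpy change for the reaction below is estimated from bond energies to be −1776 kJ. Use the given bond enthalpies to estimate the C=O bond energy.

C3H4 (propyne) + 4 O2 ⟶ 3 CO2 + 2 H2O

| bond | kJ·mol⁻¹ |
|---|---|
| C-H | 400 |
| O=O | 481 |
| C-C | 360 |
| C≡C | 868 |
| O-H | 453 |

Let D be the C=O bond energy.
Σ(broken) = 1×868 + 1×360 + 4×400 + 4×481 = 4752
Σ(formed) = 6×D + 4×453 = 1812 + 6D
ΔH = Σ(broken) − Σ(formed) = (4752) − (1812 + 6D) = +2940 − 6D
Setting this equal to −1776 kJ gives 6D = 4716, so D = 786 kJ/mol.

D(C=O) ≈ 786 kJ/mol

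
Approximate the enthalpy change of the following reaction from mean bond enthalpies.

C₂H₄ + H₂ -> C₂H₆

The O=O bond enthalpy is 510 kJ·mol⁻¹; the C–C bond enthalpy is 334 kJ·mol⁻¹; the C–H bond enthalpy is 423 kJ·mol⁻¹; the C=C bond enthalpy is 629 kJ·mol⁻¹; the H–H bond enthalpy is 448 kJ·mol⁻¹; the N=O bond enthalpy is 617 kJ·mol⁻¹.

ΔH ≈ −103 kJ

Bonds broken (reactants):
  C–H: 4 × 423 = 1692
  C=C: 1 × 629 = 629
  H–H: 1 × 448 = 448
  Σ(broken) = 2769 kJ
Bonds formed (products):
  C–C: 1 × 334 = 334
  C–H: 6 × 423 = 2538
  Σ(formed) = 2872 kJ
ΔH = Σ(broken) − Σ(formed) = 2769 − 2872 = −103 kJ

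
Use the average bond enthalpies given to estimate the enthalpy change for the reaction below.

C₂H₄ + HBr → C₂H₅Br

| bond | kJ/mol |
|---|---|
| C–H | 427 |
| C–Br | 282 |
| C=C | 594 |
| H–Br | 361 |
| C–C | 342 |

Bonds broken (reactants):
  C–H: 4 × 427 = 1708
  C=C: 1 × 594 = 594
  H–Br: 1 × 361 = 361
  Σ(broken) = 2663 kJ
Bonds formed (products):
  C–Br: 1 × 282 = 282
  C–C: 1 × 342 = 342
  C–H: 5 × 427 = 2135
  Σ(formed) = 2759 kJ
ΔH = Σ(broken) − Σ(formed) = 2663 − 2759 = −96 kJ

ΔH ≈ −96 kJ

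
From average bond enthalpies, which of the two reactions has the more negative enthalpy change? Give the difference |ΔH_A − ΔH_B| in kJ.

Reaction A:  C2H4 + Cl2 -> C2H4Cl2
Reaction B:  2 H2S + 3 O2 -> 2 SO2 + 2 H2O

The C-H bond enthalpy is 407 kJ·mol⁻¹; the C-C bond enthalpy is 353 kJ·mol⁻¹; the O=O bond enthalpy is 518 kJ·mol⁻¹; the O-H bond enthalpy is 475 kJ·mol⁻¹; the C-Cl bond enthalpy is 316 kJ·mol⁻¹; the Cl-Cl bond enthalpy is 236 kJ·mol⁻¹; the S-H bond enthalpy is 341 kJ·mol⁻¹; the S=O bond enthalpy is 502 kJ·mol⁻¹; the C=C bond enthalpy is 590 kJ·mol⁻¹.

Reaction A:
  Bonds broken (reactants):
    C-H: 4 × 407 = 1628
    C=C: 1 × 590 = 590
    Cl-Cl: 1 × 236 = 236
    Σ(broken) = 2454 kJ
  Bonds formed (products):
    C-C: 1 × 353 = 353
    C-Cl: 2 × 316 = 632
    C-H: 4 × 407 = 1628
    Σ(formed) = 2613 kJ
  ΔH_A = 2454 − 2613 = −159 kJ
Reaction B:
  Bonds broken (reactants):
    O=O: 3 × 518 = 1554
    S-H: 4 × 341 = 1364
    Σ(broken) = 2918 kJ
  Bonds formed (products):
    O-H: 4 × 475 = 1900
    S=O: 4 × 502 = 2008
    Σ(formed) = 3908 kJ
  ΔH_B = 2918 − 3908 = −990 kJ
ΔH_A − ΔH_B = +831 kJ, so reaction B has the more negative ΔH; |ΔH_A − ΔH_B| = 831 kJ.

Reaction B, by 831 kJ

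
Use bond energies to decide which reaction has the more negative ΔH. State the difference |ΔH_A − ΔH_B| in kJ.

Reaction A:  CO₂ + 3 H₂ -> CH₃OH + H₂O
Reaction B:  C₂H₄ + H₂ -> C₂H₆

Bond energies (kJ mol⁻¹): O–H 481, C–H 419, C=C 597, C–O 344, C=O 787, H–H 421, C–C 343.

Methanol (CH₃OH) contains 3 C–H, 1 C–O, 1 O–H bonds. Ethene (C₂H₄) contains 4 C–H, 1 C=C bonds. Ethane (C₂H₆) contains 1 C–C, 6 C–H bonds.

Reaction A, by 44 kJ

Reaction A:
  Bonds broken (reactants):
    C=O: 2 × 787 = 1574
    H–H: 3 × 421 = 1263
    Σ(broken) = 2837 kJ
  Bonds formed (products):
    C–H: 3 × 419 = 1257
    C–O: 1 × 344 = 344
    O–H: 3 × 481 = 1443
    Σ(formed) = 3044 kJ
  ΔH_A = 2837 − 3044 = −207 kJ
Reaction B:
  Bonds broken (reactants):
    C–H: 4 × 419 = 1676
    C=C: 1 × 597 = 597
    H–H: 1 × 421 = 421
    Σ(broken) = 2694 kJ
  Bonds formed (products):
    C–C: 1 × 343 = 343
    C–H: 6 × 419 = 2514
    Σ(formed) = 2857 kJ
  ΔH_B = 2694 − 2857 = −163 kJ
ΔH_A − ΔH_B = −44 kJ, so reaction A has the more negative ΔH; |ΔH_A − ΔH_B| = 44 kJ.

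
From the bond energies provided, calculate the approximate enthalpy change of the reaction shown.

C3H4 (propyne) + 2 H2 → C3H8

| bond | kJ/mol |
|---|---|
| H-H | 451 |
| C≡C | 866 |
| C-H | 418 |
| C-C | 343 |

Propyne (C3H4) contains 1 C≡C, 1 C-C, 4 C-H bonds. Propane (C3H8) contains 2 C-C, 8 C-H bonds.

Bonds broken (reactants):
  C≡C: 1 × 866 = 866
  C-C: 1 × 343 = 343
  C-H: 4 × 418 = 1672
  H-H: 2 × 451 = 902
  Σ(broken) = 3783 kJ
Bonds formed (products):
  C-C: 2 × 343 = 686
  C-H: 8 × 418 = 3344
  Σ(formed) = 4030 kJ
ΔH = Σ(broken) − Σ(formed) = 3783 − 4030 = −247 kJ

ΔH ≈ −247 kJ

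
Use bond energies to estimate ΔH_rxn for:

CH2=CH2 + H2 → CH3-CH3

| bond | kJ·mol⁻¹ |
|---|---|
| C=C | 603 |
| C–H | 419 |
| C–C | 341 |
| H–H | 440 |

ΔH ≈ −136 kJ

Bonds broken (reactants):
  C–H: 4 × 419 = 1676
  C=C: 1 × 603 = 603
  H–H: 1 × 440 = 440
  Σ(broken) = 2719 kJ
Bonds formed (products):
  C–C: 1 × 341 = 341
  C–H: 6 × 419 = 2514
  Σ(formed) = 2855 kJ
ΔH = Σ(broken) − Σ(formed) = 2719 − 2855 = −136 kJ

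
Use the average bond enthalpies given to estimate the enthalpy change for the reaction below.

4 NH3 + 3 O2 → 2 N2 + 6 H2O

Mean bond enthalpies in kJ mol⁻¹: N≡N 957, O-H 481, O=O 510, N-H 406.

Bonds broken (reactants):
  N-H: 12 × 406 = 4872
  O=O: 3 × 510 = 1530
  Σ(broken) = 6402 kJ
Bonds formed (products):
  N≡N: 2 × 957 = 1914
  O-H: 12 × 481 = 5772
  Σ(formed) = 7686 kJ
ΔH = Σ(broken) − Σ(formed) = 6402 − 7686 = −1284 kJ

ΔH ≈ −1284 kJ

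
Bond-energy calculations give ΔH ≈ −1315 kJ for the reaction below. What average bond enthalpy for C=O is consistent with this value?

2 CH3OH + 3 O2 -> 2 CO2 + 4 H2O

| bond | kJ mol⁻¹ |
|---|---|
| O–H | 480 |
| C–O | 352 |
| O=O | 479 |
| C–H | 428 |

Let D be the C=O bond energy.
Σ(broken) = 6×428 + 2×352 + 2×480 + 3×479 = 5669
Σ(formed) = 4×D + 8×480 = 3840 + 4D
ΔH = Σ(broken) − Σ(formed) = (5669) − (3840 + 4D) = +1829 − 4D
Setting this equal to −1315 kJ gives 4D = 3144, so D = 786 kJ/mol.

D(C=O) ≈ 786 kJ/mol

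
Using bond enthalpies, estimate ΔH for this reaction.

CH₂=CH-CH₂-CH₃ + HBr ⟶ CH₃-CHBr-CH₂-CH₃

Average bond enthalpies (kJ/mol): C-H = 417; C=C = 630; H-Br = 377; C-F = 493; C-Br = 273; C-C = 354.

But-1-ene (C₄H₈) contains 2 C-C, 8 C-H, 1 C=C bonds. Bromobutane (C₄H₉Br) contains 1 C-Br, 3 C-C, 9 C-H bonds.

ΔH ≈ −37 kJ

Bonds broken (reactants):
  C-C: 2 × 354 = 708
  C-H: 8 × 417 = 3336
  C=C: 1 × 630 = 630
  H-Br: 1 × 377 = 377
  Σ(broken) = 5051 kJ
Bonds formed (products):
  C-Br: 1 × 273 = 273
  C-C: 3 × 354 = 1062
  C-H: 9 × 417 = 3753
  Σ(formed) = 5088 kJ
ΔH = Σ(broken) − Σ(formed) = 5051 − 5088 = −37 kJ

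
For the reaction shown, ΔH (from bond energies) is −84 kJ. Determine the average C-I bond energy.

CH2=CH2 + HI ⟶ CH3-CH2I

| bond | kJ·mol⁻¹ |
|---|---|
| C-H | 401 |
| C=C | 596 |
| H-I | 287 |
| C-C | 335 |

D(C-I) ≈ 231 kJ/mol

Let D be the C-I bond energy.
Σ(broken) = 4×401 + 1×596 + 1×287 = 2487
Σ(formed) = 1×335 + 5×401 + 1×D = 2340 + D
ΔH = Σ(broken) − Σ(formed) = (2487) − (2340 + D) = +147 − D
Setting this equal to −84 kJ gives D = 231 kJ/mol.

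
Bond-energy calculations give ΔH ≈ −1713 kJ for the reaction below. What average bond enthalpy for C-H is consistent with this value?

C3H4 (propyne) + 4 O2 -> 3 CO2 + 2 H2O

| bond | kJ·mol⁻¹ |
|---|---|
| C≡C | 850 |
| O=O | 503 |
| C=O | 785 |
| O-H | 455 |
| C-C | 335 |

D(C-H) ≈ 405 kJ/mol

Let D be the C-H bond energy.
Σ(broken) = 1×850 + 1×335 + 4×D + 4×503 = 3197 + 4D
Σ(formed) = 6×785 + 4×455 = 6530
ΔH = Σ(broken) − Σ(formed) = (3197 + 4D) − (6530) = −3333 + 4D
Setting this equal to −1713 kJ gives 4D = 1620, so D = 405 kJ/mol.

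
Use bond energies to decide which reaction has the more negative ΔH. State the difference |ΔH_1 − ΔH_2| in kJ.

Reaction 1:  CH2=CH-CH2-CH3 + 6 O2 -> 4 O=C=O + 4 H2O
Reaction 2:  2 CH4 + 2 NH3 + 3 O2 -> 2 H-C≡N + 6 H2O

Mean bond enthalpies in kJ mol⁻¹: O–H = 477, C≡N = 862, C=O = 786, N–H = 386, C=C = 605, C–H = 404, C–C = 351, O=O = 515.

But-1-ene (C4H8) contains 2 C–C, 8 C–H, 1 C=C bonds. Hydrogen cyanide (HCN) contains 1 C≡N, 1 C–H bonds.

Reaction 1, by 1312 kJ

Reaction 1:
  Bonds broken (reactants):
    C–C: 2 × 351 = 702
    C–H: 8 × 404 = 3232
    C=C: 1 × 605 = 605
    O=O: 6 × 515 = 3090
    Σ(broken) = 7629 kJ
  Bonds formed (products):
    C=O: 8 × 786 = 6288
    O–H: 8 × 477 = 3816
    Σ(formed) = 10104 kJ
  ΔH_1 = 7629 − 10104 = −2475 kJ
Reaction 2:
  Bonds broken (reactants):
    C–H: 8 × 404 = 3232
    N–H: 6 × 386 = 2316
    O=O: 3 × 515 = 1545
    Σ(broken) = 7093 kJ
  Bonds formed (products):
    C≡N: 2 × 862 = 1724
    C–H: 2 × 404 = 808
    O–H: 12 × 477 = 5724
    Σ(formed) = 8256 kJ
  ΔH_2 = 7093 − 8256 = −1163 kJ
ΔH_1 − ΔH_2 = −1312 kJ, so reaction 1 has the more negative ΔH; |ΔH_1 − ΔH_2| = 1312 kJ.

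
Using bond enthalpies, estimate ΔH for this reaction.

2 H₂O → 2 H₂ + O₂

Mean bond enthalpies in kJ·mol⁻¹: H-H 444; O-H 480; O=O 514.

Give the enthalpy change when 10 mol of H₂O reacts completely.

Bonds broken (reactants):
  O-H: 4 × 480 = 1920
  Σ(broken) = 1920 kJ
Bonds formed (products):
  H-H: 2 × 444 = 888
  O=O: 1 × 514 = 514
  Σ(formed) = 1402 kJ
ΔH = Σ(broken) − Σ(formed) = 1920 − 1402 = +518 kJ
For 5× the reaction as written: 5 × (+518) = +2590 kJ

ΔH = +2590 kJ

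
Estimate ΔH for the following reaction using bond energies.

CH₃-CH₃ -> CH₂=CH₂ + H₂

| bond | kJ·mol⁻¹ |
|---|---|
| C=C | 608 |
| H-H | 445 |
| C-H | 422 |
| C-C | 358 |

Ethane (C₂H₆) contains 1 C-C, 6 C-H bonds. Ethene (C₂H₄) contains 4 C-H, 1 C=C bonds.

ΔH ≈ +149 kJ

Bonds broken (reactants):
  C-C: 1 × 358 = 358
  C-H: 6 × 422 = 2532
  Σ(broken) = 2890 kJ
Bonds formed (products):
  C-H: 4 × 422 = 1688
  C=C: 1 × 608 = 608
  H-H: 1 × 445 = 445
  Σ(formed) = 2741 kJ
ΔH = Σ(broken) − Σ(formed) = 2890 − 2741 = +149 kJ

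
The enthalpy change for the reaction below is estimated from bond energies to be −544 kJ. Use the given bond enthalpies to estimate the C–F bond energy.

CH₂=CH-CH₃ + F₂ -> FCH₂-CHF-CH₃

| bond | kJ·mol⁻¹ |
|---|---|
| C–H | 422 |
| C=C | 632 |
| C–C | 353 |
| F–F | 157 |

D(C–F) ≈ 490 kJ/mol

Let D be the C–F bond energy.
Σ(broken) = 1×353 + 6×422 + 1×632 + 1×157 = 3674
Σ(formed) = 2×353 + 2×D + 6×422 = 3238 + 2D
ΔH = Σ(broken) − Σ(formed) = (3674) − (3238 + 2D) = +436 − 2D
Setting this equal to −544 kJ gives 2D = 980, so D = 490 kJ/mol.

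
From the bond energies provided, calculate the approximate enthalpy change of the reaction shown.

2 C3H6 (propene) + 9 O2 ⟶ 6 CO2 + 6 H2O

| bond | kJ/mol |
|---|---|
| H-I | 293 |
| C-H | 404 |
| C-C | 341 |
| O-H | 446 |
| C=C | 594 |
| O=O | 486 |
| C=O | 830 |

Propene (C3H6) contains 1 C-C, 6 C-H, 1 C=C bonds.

Bonds broken (reactants):
  C-C: 2 × 341 = 682
  C-H: 12 × 404 = 4848
  C=C: 2 × 594 = 1188
  O=O: 9 × 486 = 4374
  Σ(broken) = 11092 kJ
Bonds formed (products):
  C=O: 12 × 830 = 9960
  O-H: 12 × 446 = 5352
  Σ(formed) = 15312 kJ
ΔH = Σ(broken) − Σ(formed) = 11092 − 15312 = −4220 kJ

ΔH ≈ −4220 kJ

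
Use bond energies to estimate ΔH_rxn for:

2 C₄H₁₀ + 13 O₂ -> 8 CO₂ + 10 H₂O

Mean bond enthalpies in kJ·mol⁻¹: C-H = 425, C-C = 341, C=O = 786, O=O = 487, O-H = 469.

ΔH ≈ −5079 kJ

Bonds broken (reactants):
  C-C: 6 × 341 = 2046
  C-H: 20 × 425 = 8500
  O=O: 13 × 487 = 6331
  Σ(broken) = 16877 kJ
Bonds formed (products):
  C=O: 16 × 786 = 12576
  O-H: 20 × 469 = 9380
  Σ(formed) = 21956 kJ
ΔH = Σ(broken) − Σ(formed) = 16877 − 21956 = −5079 kJ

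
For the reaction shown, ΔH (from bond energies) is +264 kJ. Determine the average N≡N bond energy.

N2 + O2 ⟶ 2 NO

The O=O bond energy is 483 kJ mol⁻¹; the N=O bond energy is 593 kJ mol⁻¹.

Let D be the N≡N bond energy.
Σ(broken) = 1×D + 1×483 = 483 + D
Σ(formed) = 2×593 = 1186
ΔH = Σ(broken) − Σ(formed) = (483 + D) − (1186) = −703 + D
Setting this equal to +264 kJ gives D = 967 kJ/mol.

D(N≡N) ≈ 967 kJ/mol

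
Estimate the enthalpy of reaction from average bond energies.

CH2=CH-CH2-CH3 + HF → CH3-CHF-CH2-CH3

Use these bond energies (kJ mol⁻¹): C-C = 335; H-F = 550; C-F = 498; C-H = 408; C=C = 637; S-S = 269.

ΔH ≈ −54 kJ

Bonds broken (reactants):
  C-C: 2 × 335 = 670
  C-H: 8 × 408 = 3264
  C=C: 1 × 637 = 637
  H-F: 1 × 550 = 550
  Σ(broken) = 5121 kJ
Bonds formed (products):
  C-C: 3 × 335 = 1005
  C-F: 1 × 498 = 498
  C-H: 9 × 408 = 3672
  Σ(formed) = 5175 kJ
ΔH = Σ(broken) − Σ(formed) = 5121 − 5175 = −54 kJ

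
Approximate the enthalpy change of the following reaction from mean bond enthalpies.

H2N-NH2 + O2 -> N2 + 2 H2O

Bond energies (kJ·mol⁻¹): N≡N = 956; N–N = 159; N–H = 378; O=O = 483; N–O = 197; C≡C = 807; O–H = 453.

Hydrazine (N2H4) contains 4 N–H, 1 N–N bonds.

ΔH ≈ −614 kJ

Bonds broken (reactants):
  N–H: 4 × 378 = 1512
  N–N: 1 × 159 = 159
  O=O: 1 × 483 = 483
  Σ(broken) = 2154 kJ
Bonds formed (products):
  N≡N: 1 × 956 = 956
  O–H: 4 × 453 = 1812
  Σ(formed) = 2768 kJ
ΔH = Σ(broken) − Σ(formed) = 2154 − 2768 = −614 kJ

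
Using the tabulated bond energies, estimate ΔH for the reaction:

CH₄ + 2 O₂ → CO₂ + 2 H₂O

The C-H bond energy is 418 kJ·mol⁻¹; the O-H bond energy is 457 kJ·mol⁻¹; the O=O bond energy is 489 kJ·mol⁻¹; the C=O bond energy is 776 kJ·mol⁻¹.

ΔH ≈ −730 kJ

Bonds broken (reactants):
  C-H: 4 × 418 = 1672
  O=O: 2 × 489 = 978
  Σ(broken) = 2650 kJ
Bonds formed (products):
  C=O: 2 × 776 = 1552
  O-H: 4 × 457 = 1828
  Σ(formed) = 3380 kJ
ΔH = Σ(broken) − Σ(formed) = 2650 − 3380 = −730 kJ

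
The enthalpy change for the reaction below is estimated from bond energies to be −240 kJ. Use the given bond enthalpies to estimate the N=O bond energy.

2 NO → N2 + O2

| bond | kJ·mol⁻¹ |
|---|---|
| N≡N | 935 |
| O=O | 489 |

Let D be the N=O bond energy.
Σ(broken) = 2×D = 2D
Σ(formed) = 1×935 + 1×489 = 1424
ΔH = Σ(broken) − Σ(formed) = (2D) − (1424) = −1424 + 2D
Setting this equal to −240 kJ gives 2D = 1184, so D = 592 kJ/mol.

D(N=O) ≈ 592 kJ/mol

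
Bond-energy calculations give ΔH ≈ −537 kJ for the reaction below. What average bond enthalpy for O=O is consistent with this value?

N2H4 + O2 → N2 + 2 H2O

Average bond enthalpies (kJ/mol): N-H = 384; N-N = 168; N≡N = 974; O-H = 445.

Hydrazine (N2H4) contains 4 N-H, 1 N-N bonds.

Let D be the O=O bond energy.
Σ(broken) = 4×384 + 1×168 + 1×D = 1704 + D
Σ(formed) = 1×974 + 4×445 = 2754
ΔH = Σ(broken) − Σ(formed) = (1704 + D) − (2754) = −1050 + D
Setting this equal to −537 kJ gives D = 513 kJ/mol.

D(O=O) ≈ 513 kJ/mol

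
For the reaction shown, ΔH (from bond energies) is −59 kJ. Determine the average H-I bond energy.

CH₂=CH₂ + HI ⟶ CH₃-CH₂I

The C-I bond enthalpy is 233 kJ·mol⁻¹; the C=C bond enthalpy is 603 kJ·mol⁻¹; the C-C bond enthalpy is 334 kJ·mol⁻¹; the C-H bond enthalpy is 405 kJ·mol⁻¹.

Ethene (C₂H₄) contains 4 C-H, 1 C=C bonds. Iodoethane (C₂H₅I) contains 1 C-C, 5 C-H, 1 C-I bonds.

D(H-I) ≈ 310 kJ/mol

Let D be the H-I bond energy.
Σ(broken) = 4×405 + 1×603 + 1×D = 2223 + D
Σ(formed) = 1×334 + 5×405 + 1×233 = 2592
ΔH = Σ(broken) − Σ(formed) = (2223 + D) − (2592) = −369 + D
Setting this equal to −59 kJ gives D = 310 kJ/mol.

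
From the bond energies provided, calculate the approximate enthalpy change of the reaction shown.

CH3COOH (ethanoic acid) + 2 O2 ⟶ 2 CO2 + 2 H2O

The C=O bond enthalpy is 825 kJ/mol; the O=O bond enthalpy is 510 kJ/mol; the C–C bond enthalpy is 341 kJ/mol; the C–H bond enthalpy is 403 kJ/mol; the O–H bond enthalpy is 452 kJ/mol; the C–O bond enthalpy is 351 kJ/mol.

Bonds broken (reactants):
  C–C: 1 × 341 = 341
  C–H: 3 × 403 = 1209
  C–O: 1 × 351 = 351
  C=O: 1 × 825 = 825
  O–H: 1 × 452 = 452
  O=O: 2 × 510 = 1020
  Σ(broken) = 4198 kJ
Bonds formed (products):
  C=O: 4 × 825 = 3300
  O–H: 4 × 452 = 1808
  Σ(formed) = 5108 kJ
ΔH = Σ(broken) − Σ(formed) = 4198 − 5108 = −910 kJ

ΔH ≈ −910 kJ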